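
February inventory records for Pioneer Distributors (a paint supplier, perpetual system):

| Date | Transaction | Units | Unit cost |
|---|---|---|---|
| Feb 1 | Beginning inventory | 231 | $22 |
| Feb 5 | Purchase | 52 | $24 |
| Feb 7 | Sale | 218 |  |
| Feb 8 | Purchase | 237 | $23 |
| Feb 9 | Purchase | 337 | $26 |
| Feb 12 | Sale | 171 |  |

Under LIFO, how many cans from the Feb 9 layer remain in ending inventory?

Feb 7, 218 sold [LIFO — newest first]: 52 @ $24 + 166 @ $22 = $4,900
Feb 12, 171 sold [LIFO — newest first]: 171 @ $26 = $4,446
Total COGS = $4,900 + $4,446 = $9,346
Ending inventory: 65 @ $22 + 237 @ $23 + 166 @ $26 = $11,197

166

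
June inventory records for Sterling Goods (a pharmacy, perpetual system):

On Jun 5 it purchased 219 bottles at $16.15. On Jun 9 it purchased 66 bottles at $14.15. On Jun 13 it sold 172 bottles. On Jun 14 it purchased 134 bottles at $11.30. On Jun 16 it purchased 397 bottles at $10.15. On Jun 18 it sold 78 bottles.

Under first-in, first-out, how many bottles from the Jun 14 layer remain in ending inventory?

134

Jun 13, 172 sold [FIFO — oldest first]: 172 @ $16.15 = $2,777.80
Jun 18, 78 sold [FIFO — oldest first]: 47 @ $16.15 + 31 @ $14.15 = $1,197.70
Total COGS = $2,777.80 + $1,197.70 = $3,975.50
Ending inventory: 35 @ $14.15 + 134 @ $11.30 + 397 @ $10.15 = $6,039.00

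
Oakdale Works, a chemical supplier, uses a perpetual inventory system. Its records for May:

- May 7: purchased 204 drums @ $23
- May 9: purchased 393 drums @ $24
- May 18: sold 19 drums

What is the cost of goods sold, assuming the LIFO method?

COGS = $456

May 18, 19 sold [LIFO — newest first]: 19 @ $24 = $456
Ending inventory: 204 @ $23 + 374 @ $24 = $13,668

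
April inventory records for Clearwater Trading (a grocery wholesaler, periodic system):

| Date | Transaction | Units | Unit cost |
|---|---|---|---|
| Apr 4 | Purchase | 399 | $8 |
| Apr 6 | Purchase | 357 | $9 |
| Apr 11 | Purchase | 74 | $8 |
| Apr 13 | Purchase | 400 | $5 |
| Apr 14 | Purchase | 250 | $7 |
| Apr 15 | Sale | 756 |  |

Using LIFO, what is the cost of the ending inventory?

Apr 15, 756 sold [LIFO — newest first]: 250 @ $7 + 400 @ $5 + 74 @ $8 + 32 @ $9 = $4,630
Ending inventory: 399 @ $8 + 325 @ $9 = $6,117
Check: goods available $10,747 = COGS $4,630 + ending $6,117

Ending inventory = $6,117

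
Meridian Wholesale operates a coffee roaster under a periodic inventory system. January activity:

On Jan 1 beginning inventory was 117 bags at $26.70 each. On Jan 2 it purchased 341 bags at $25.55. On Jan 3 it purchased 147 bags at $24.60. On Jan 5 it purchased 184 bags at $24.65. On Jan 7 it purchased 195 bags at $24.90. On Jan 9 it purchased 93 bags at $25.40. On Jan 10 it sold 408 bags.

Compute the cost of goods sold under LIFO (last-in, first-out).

Jan 10, 408 sold [LIFO — newest first]: 93 @ $25.40 + 195 @ $24.90 + 120 @ $24.65 = $10,175.70
Ending inventory: 117 @ $26.70 + 341 @ $25.55 + 147 @ $24.60 + 64 @ $24.65 = $17,030.25
Check: goods available $27,205.95 = COGS $10,175.70 + ending $17,030.25

COGS = $10,175.70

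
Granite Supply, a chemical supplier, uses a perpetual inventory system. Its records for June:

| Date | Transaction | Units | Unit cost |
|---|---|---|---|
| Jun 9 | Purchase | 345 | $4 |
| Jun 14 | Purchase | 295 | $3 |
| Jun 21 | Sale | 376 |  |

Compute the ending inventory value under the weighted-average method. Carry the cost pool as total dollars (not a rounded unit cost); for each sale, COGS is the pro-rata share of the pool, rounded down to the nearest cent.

Ending inventory = $934.32

After Jun 9: 345 on hand, pool $1,380.00 (≈ $4.0000 each)
After Jun 14: 640 on hand, pool $2,265.00 (≈ $3.5391 each)
Jun 21, sell 376: 376/640 × $2,265.00 → $1,330.68
Ending inventory (cost pool remaining) = $934.32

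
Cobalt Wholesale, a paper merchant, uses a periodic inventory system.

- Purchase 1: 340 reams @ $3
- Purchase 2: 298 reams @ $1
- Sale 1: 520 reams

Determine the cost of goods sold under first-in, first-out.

Sale 1 (520) [FIFO — oldest first]: 340 @ $3 + 180 @ $1 = $1,200
Ending inventory: 118 @ $1 = $118
Check: goods available $1,318 = COGS $1,200 + ending $118

COGS = $1,200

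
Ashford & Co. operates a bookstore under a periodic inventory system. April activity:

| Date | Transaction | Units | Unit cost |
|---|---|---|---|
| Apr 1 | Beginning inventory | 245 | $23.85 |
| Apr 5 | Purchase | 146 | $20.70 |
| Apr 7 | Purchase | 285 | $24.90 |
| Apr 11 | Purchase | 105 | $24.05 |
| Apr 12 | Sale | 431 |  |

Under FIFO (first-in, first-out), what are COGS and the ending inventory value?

COGS = $9,861.45; ending inventory = $8,625.75

Apr 12, 431 sold [FIFO — oldest first]: 245 @ $23.85 + 146 @ $20.70 + 40 @ $24.90 = $9,861.45
Ending inventory: 245 @ $24.90 + 105 @ $24.05 = $8,625.75
Check: goods available $18,487.20 = COGS $9,861.45 + ending $8,625.75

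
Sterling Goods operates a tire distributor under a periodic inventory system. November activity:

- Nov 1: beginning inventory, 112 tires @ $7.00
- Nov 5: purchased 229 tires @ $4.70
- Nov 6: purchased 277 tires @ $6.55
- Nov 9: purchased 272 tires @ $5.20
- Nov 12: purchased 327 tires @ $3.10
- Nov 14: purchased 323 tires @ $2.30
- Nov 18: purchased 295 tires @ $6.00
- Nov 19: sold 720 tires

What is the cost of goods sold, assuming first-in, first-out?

COGS = $4,205.05

Nov 19, 720 sold [FIFO — oldest first]: 112 @ $7.00 + 229 @ $4.70 + 277 @ $6.55 + 102 @ $5.20 = $4,205.05
Ending inventory: 170 @ $5.20 + 327 @ $3.10 + 323 @ $2.30 + 295 @ $6.00 = $4,410.60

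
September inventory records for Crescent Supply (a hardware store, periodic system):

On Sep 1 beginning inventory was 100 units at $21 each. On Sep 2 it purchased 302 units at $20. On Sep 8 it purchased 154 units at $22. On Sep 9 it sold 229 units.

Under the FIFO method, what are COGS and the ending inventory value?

Sep 9, 229 sold [FIFO — oldest first]: 100 @ $21 + 129 @ $20 = $4,680
Ending inventory: 173 @ $20 + 154 @ $22 = $6,848

COGS = $4,680; ending inventory = $6,848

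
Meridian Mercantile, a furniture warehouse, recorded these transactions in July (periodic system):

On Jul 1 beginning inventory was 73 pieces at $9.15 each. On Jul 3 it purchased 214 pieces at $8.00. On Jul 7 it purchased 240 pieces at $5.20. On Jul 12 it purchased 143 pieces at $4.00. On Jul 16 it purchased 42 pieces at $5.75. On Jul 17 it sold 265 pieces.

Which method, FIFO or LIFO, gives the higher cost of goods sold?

FIFO

FIFO COGS: 73 @ $9.15 + 192 @ $8.00 = $2,203.95
LIFO COGS: 42 @ $5.75 + 143 @ $4.00 + 80 @ $5.20 = $1,229.50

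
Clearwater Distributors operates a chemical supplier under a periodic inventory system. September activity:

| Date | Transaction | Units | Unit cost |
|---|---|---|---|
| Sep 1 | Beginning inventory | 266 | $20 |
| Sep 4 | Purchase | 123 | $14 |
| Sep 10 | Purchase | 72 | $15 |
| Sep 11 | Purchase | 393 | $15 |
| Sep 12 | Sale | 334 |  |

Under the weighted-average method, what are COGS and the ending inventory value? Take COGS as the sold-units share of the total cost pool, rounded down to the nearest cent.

Sep 12, sell 334: 334/854 × $14,017.00 → $5,482.05
Ending inventory (cost pool remaining) = $8,534.95

COGS = $5,482.05; ending inventory = $8,534.95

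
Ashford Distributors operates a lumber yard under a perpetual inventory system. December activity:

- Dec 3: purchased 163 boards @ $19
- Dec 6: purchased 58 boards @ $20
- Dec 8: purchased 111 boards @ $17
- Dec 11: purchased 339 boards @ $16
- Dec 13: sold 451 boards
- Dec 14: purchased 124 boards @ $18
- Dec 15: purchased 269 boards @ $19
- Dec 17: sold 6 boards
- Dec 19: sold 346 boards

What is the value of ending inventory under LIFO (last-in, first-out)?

Ending inventory = $4,975

Dec 13, 451 sold [LIFO — newest first]: 339 @ $16 + 111 @ $17 + 1 @ $20 = $7,331
Dec 17, 6 sold [LIFO — newest first]: 6 @ $19 = $114
Dec 19, 346 sold [LIFO — newest first]: 263 @ $19 + 83 @ $18 = $6,491
Total COGS = $7,331 + $114 + $6,491 = $13,936
Ending inventory: 163 @ $19 + 57 @ $20 + 41 @ $18 = $4,975
Check: goods available $18,911 = COGS $13,936 + ending $4,975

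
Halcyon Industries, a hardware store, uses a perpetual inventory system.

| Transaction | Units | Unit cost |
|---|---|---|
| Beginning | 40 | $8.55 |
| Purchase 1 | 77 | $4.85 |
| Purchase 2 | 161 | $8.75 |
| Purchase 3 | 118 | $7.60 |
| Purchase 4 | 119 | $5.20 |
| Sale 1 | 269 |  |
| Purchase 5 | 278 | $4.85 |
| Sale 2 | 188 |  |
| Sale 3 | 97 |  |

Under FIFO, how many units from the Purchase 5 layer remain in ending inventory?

239

Sale 1 (269) [FIFO — oldest first]: 40 @ $8.55 + 77 @ $4.85 + 152 @ $8.75 = $2,045.45
Sale 2 (188) [FIFO — oldest first]: 9 @ $8.75 + 118 @ $7.60 + 61 @ $5.20 = $1,292.75
Sale 3 (97) [FIFO — oldest first]: 58 @ $5.20 + 39 @ $4.85 = $490.75
Total COGS = $2,045.45 + $1,292.75 + $490.75 = $3,828.95
Ending inventory: 239 @ $4.85 = $1,159.15
Check: goods available $4,988.10 = COGS $3,828.95 + ending $1,159.15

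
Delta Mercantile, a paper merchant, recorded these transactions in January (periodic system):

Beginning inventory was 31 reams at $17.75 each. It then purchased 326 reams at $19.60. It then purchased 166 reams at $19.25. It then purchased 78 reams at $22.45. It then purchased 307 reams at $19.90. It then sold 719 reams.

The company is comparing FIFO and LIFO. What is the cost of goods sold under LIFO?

FIFO COGS: 31 @ $17.75 + 326 @ $19.60 + 166 @ $19.25 + 78 @ $22.45 + 118 @ $19.90 = $14,234.65
LIFO COGS: 307 @ $19.90 + 78 @ $22.45 + 166 @ $19.25 + 168 @ $19.60 = $14,348.70

COGS = $14,348.70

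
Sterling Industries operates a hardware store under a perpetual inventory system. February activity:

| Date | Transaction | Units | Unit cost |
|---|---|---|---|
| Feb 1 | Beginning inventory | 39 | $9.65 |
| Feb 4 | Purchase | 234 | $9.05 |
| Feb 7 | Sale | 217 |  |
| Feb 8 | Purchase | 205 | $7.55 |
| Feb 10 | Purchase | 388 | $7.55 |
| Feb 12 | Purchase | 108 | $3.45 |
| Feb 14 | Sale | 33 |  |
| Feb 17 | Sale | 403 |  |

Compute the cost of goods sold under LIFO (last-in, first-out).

Feb 7, 217 sold [LIFO — newest first]: 217 @ $9.05 = $1,963.85
Feb 14, 33 sold [LIFO — newest first]: 33 @ $3.45 = $113.85
Feb 17, 403 sold [LIFO — newest first]: 75 @ $3.45 + 328 @ $7.55 = $2,735.15
Total COGS = $1,963.85 + $113.85 + $2,735.15 = $4,812.85
Ending inventory: 39 @ $9.65 + 17 @ $9.05 + 205 @ $7.55 + 60 @ $7.55 = $2,530.95
Check: goods available $7,343.80 = COGS $4,812.85 + ending $2,530.95

COGS = $4,812.85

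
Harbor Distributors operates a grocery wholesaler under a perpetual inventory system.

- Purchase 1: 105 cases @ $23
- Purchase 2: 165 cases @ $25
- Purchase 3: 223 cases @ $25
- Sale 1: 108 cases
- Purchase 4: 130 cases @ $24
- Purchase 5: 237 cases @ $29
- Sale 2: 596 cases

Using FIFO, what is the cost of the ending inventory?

Ending inventory = $4,524

Sale 1 (108) [FIFO — oldest first]: 105 @ $23 + 3 @ $25 = $2,490
Sale 2 (596) [FIFO — oldest first]: 162 @ $25 + 223 @ $25 + 130 @ $24 + 81 @ $29 = $15,094
Total COGS = $2,490 + $15,094 = $17,584
Ending inventory: 156 @ $29 = $4,524
Check: goods available $22,108 = COGS $17,584 + ending $4,524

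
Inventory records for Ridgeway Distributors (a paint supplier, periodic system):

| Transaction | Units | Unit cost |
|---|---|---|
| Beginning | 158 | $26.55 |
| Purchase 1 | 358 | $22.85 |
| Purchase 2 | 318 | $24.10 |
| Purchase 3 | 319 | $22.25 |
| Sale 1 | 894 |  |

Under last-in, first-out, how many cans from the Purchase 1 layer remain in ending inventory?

Sale 1 (894) [LIFO — newest first]: 319 @ $22.25 + 318 @ $24.10 + 257 @ $22.85 = $20,634.00
Ending inventory: 158 @ $26.55 + 101 @ $22.85 = $6,502.75

101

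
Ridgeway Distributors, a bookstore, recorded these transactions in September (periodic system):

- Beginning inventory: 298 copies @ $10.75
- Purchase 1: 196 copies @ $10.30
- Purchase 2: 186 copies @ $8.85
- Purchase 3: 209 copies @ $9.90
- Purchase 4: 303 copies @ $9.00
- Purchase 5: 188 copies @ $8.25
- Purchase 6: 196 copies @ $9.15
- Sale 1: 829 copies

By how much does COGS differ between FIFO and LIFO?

$866.30

FIFO COGS: 298 @ $10.75 + 196 @ $10.30 + 186 @ $8.85 + 149 @ $9.90 = $8,343.50
LIFO COGS: 196 @ $9.15 + 188 @ $8.25 + 303 @ $9.00 + 142 @ $9.90 = $7,477.20
Difference = |$8,343.50 − $7,477.20| = $866.30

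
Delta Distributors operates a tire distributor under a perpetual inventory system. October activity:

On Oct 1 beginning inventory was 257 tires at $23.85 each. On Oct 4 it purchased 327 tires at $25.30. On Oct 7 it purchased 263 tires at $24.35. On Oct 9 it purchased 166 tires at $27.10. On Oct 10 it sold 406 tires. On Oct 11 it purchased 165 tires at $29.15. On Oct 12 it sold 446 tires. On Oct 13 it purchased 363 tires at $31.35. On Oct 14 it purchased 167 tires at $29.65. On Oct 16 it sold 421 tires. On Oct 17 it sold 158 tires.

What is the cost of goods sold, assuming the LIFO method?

COGS = $39,811.10

Oct 10, 406 sold [LIFO — newest first]: 166 @ $27.10 + 240 @ $24.35 = $10,342.60
Oct 12, 446 sold [LIFO — newest first]: 165 @ $29.15 + 23 @ $24.35 + 258 @ $25.30 = $11,897.20
Oct 16, 421 sold [LIFO — newest first]: 167 @ $29.65 + 254 @ $31.35 = $12,914.45
Oct 17, 158 sold [LIFO — newest first]: 109 @ $31.35 + 49 @ $25.30 = $4,656.85
Total COGS = $10,342.60 + $11,897.20 + $12,914.45 + $4,656.85 = $39,811.10
Ending inventory: 257 @ $23.85 + 20 @ $25.30 = $6,635.45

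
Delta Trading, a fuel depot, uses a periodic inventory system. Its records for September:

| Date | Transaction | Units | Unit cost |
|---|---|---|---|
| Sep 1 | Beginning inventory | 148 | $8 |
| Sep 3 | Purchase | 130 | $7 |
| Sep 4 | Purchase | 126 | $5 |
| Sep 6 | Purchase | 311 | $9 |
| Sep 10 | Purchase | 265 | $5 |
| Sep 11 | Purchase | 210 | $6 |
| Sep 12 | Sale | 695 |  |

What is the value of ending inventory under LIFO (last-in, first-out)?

Sep 12, 695 sold [LIFO — newest first]: 210 @ $6 + 265 @ $5 + 220 @ $9 = $4,565
Ending inventory: 148 @ $8 + 130 @ $7 + 126 @ $5 + 91 @ $9 = $3,543
Check: goods available $8,108 = COGS $4,565 + ending $3,543

Ending inventory = $3,543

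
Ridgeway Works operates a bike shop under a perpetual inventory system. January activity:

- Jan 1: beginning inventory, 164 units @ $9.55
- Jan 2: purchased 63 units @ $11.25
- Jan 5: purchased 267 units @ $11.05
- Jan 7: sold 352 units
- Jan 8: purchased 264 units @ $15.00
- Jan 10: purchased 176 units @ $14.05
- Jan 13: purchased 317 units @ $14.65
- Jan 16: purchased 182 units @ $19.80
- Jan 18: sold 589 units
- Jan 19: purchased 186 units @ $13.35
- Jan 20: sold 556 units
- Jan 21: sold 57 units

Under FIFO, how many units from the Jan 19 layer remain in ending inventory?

65

Jan 7, 352 sold [FIFO — oldest first]: 164 @ $9.55 + 63 @ $11.25 + 125 @ $11.05 = $3,656.20
Jan 18, 589 sold [FIFO — oldest first]: 142 @ $11.05 + 264 @ $15.00 + 176 @ $14.05 + 7 @ $14.65 = $8,104.45
Jan 20, 556 sold [FIFO — oldest first]: 310 @ $14.65 + 182 @ $19.80 + 64 @ $13.35 = $8,999.50
Jan 21, 57 sold [FIFO — oldest first]: 57 @ $13.35 = $760.95
Total COGS = $3,656.20 + $8,104.45 + $8,999.50 + $760.95 = $21,521.10
Ending inventory: 65 @ $13.35 = $867.75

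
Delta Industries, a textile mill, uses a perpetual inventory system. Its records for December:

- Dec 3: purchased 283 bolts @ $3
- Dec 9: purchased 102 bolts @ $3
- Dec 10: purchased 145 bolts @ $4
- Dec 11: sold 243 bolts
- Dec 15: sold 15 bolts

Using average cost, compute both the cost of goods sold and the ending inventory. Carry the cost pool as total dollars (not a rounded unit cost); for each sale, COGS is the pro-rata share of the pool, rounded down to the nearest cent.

COGS = $844.58; ending inventory = $890.42

After Dec 3: 283 on hand, pool $849.00 (≈ $3.0000 each)
After Dec 9: 385 on hand, pool $1,155.00 (≈ $3.0000 each)
After Dec 10: 530 on hand, pool $1,735.00 (≈ $3.2736 each)
Dec 11, sell 243: 243/530 × $1,735.00 → $795.48
Dec 15, sell 15: 15/287 × $939.52 → $49.10
Total COGS = $795.48 + $49.10 = $844.58
Ending inventory (cost pool remaining) = $890.42
Check: goods available $1,735.00 = COGS $844.58 + ending $890.42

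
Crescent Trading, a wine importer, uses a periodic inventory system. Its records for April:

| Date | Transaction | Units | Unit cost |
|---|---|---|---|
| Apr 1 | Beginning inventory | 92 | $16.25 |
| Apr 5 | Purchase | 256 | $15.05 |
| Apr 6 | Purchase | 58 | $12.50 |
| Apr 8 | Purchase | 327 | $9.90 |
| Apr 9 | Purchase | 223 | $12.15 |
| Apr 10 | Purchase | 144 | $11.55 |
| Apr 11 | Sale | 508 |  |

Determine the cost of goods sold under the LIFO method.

COGS = $5,768.55

Apr 11, 508 sold [LIFO — newest first]: 144 @ $11.55 + 223 @ $12.15 + 141 @ $9.90 = $5,768.55
Ending inventory: 92 @ $16.25 + 256 @ $15.05 + 58 @ $12.50 + 186 @ $9.90 = $7,914.20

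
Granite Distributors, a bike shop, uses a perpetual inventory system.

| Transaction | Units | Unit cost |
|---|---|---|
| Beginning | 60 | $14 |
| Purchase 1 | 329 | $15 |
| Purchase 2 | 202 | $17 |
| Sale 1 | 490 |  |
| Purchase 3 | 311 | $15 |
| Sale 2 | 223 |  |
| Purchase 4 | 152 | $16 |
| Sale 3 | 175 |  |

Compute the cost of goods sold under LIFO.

COGS = $13,876

Sale 1 (490) [LIFO — newest first]: 202 @ $17 + 288 @ $15 = $7,754
Sale 2 (223) [LIFO — newest first]: 223 @ $15 = $3,345
Sale 3 (175) [LIFO — newest first]: 152 @ $16 + 23 @ $15 = $2,777
Total COGS = $7,754 + $3,345 + $2,777 = $13,876
Ending inventory: 60 @ $14 + 41 @ $15 + 65 @ $15 = $2,430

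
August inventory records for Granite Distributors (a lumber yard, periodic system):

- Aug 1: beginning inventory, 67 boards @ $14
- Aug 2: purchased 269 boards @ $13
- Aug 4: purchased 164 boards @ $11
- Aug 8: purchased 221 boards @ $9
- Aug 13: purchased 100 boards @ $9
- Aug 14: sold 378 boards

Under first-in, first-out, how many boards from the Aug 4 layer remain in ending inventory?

Aug 14, 378 sold [FIFO — oldest first]: 67 @ $14 + 269 @ $13 + 42 @ $11 = $4,897
Ending inventory: 122 @ $11 + 221 @ $9 + 100 @ $9 = $4,231
Check: goods available $9,128 = COGS $4,897 + ending $4,231

122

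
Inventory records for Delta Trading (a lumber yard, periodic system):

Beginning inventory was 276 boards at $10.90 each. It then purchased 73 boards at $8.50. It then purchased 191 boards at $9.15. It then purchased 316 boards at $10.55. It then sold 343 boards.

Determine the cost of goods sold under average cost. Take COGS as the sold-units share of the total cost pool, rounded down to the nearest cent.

COGS = $3,490.24

Sale 1, sell 343: 343/856 × $8,710.35 → $3,490.24
Ending inventory (cost pool remaining) = $5,220.11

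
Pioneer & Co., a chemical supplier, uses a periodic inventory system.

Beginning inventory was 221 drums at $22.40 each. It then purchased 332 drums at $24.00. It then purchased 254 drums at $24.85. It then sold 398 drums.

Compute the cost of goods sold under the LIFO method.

Sale 1 (398) [LIFO — newest first]: 254 @ $24.85 + 144 @ $24.00 = $9,767.90
Ending inventory: 221 @ $22.40 + 188 @ $24.00 = $9,462.40

COGS = $9,767.90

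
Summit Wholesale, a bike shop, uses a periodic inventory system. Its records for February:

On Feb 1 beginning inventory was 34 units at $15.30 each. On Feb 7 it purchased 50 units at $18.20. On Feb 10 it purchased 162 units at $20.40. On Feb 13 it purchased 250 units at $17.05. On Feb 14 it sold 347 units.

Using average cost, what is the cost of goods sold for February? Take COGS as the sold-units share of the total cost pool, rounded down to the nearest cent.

COGS = $6,294.62

Feb 14, sell 347: 347/496 × $8,997.50 → $6,294.62
Ending inventory (cost pool remaining) = $2,702.88
Check: goods available $8,997.50 = COGS $6,294.62 + ending $2,702.88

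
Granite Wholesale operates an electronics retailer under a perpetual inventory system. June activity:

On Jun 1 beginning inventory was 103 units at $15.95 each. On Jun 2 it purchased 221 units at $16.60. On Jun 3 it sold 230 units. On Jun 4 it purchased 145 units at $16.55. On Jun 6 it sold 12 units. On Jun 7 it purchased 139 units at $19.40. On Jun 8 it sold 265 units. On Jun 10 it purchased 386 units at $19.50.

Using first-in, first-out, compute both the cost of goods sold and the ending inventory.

COGS = $8,448.40; ending inventory = $9,486.40

Jun 3, 230 sold [FIFO — oldest first]: 103 @ $15.95 + 127 @ $16.60 = $3,751.05
Jun 6, 12 sold [FIFO — oldest first]: 12 @ $16.60 = $199.20
Jun 8, 265 sold [FIFO — oldest first]: 82 @ $16.60 + 145 @ $16.55 + 38 @ $19.40 = $4,498.15
Total COGS = $3,751.05 + $199.20 + $4,498.15 = $8,448.40
Ending inventory: 101 @ $19.40 + 386 @ $19.50 = $9,486.40
Check: goods available $17,934.80 = COGS $8,448.40 + ending $9,486.40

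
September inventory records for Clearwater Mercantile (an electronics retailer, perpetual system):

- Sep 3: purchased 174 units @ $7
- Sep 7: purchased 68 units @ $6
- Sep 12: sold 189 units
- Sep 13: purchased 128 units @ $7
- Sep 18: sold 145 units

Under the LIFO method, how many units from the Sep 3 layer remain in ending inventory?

36

Sep 12, 189 sold [LIFO — newest first]: 68 @ $6 + 121 @ $7 = $1,255
Sep 18, 145 sold [LIFO — newest first]: 128 @ $7 + 17 @ $7 = $1,015
Total COGS = $1,255 + $1,015 = $2,270
Ending inventory: 36 @ $7 = $252
Check: goods available $2,522 = COGS $2,270 + ending $252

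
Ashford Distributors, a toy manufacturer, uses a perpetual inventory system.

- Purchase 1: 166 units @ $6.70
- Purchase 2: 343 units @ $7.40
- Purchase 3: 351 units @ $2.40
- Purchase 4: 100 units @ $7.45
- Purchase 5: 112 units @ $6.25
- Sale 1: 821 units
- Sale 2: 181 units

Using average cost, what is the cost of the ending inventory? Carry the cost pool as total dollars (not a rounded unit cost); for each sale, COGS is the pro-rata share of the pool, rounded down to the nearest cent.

Ending inventory = $387.74

After Purchase 1: 166 on hand, pool $1,112.20 (≈ $6.7000 each)
After Purchase 2: 509 on hand, pool $3,650.40 (≈ $7.1717 each)
After Purchase 3: 860 on hand, pool $4,492.80 (≈ $5.2242 each)
After Purchase 4: 960 on hand, pool $5,237.80 (≈ $5.4560 each)
After Purchase 5: 1072 on hand, pool $5,937.80 (≈ $5.5390 each)
Sale 1, sell 821: 821/1072 × $5,937.80 → $4,547.51
Sale 2, sell 181: 181/251 × $1,390.29 → $1,002.55
Total COGS = $4,547.51 + $1,002.55 = $5,550.06
Ending inventory (cost pool remaining) = $387.74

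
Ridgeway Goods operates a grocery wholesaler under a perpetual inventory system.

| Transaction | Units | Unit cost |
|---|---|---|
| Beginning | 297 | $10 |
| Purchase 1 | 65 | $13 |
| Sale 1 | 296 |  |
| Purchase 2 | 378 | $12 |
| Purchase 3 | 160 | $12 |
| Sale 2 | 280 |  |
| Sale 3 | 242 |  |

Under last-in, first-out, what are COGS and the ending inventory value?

Sale 1 (296) [LIFO — newest first]: 65 @ $13 + 231 @ $10 = $3,155
Sale 2 (280) [LIFO — newest first]: 160 @ $12 + 120 @ $12 = $3,360
Sale 3 (242) [LIFO — newest first]: 242 @ $12 = $2,904
Total COGS = $3,155 + $3,360 + $2,904 = $9,419
Ending inventory: 66 @ $10 + 16 @ $12 = $852
Check: goods available $10,271 = COGS $9,419 + ending $852

COGS = $9,419; ending inventory = $852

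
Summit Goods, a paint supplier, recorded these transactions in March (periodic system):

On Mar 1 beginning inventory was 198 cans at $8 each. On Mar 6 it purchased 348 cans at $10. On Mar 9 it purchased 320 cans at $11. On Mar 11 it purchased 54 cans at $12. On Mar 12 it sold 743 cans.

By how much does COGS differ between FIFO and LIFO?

FIFO COGS: 198 @ $8 + 348 @ $10 + 197 @ $11 = $7,231
LIFO COGS: 54 @ $12 + 320 @ $11 + 348 @ $10 + 21 @ $8 = $7,816
Difference = |$7,231 − $7,816| = $585

$585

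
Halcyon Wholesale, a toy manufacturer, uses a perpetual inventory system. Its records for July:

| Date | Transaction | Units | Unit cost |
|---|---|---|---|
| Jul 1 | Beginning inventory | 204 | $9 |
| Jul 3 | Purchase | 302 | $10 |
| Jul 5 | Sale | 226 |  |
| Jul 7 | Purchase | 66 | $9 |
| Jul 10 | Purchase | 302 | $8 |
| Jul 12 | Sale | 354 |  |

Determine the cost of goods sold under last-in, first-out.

Jul 5, 226 sold [LIFO — newest first]: 226 @ $10 = $2,260
Jul 12, 354 sold [LIFO — newest first]: 302 @ $8 + 52 @ $9 = $2,884
Total COGS = $2,260 + $2,884 = $5,144
Ending inventory: 204 @ $9 + 76 @ $10 + 14 @ $9 = $2,722

COGS = $5,144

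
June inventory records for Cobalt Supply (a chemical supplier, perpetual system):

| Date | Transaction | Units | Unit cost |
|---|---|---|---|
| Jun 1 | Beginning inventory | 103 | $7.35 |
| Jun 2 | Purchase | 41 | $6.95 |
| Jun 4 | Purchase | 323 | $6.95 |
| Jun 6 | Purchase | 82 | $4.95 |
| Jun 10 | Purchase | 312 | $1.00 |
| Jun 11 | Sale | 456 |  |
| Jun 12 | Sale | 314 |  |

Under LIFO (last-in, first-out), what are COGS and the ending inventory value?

COGS = $3,335.90; ending inventory = $668.85

Jun 11, 456 sold [LIFO — newest first]: 312 @ $1.00 + 82 @ $4.95 + 62 @ $6.95 = $1,148.80
Jun 12, 314 sold [LIFO — newest first]: 261 @ $6.95 + 41 @ $6.95 + 12 @ $7.35 = $2,187.10
Total COGS = $1,148.80 + $2,187.10 = $3,335.90
Ending inventory: 91 @ $7.35 = $668.85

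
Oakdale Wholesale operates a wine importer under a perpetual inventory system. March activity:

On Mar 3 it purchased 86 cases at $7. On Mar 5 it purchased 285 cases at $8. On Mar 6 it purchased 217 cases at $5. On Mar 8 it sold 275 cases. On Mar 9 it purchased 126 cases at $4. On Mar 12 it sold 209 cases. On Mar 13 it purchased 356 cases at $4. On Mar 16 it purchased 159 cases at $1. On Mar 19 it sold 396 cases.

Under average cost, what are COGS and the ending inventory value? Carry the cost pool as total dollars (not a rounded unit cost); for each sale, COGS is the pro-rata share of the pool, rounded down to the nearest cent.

After Mar 3: 86 on hand, pool $602.00 (≈ $7.0000 each)
After Mar 5: 371 on hand, pool $2,882.00 (≈ $7.7682 each)
After Mar 6: 588 on hand, pool $3,967.00 (≈ $6.7466 each)
Mar 8, sell 275: 275/588 × $3,967.00 → $1,855.31
After Mar 9: 439 on hand, pool $2,615.69 (≈ $5.9583 each)
Mar 12, sell 209: 209/439 × $2,615.69 → $1,245.28
After Mar 13: 586 on hand, pool $2,794.41 (≈ $4.7686 each)
After Mar 16: 745 on hand, pool $2,953.41 (≈ $3.9643 each)
Mar 19, sell 396: 396/745 × $2,953.41 → $1,569.86
Total COGS = $1,855.31 + $1,245.28 + $1,569.86 = $4,670.45
Ending inventory (cost pool remaining) = $1,383.55

COGS = $4,670.45; ending inventory = $1,383.55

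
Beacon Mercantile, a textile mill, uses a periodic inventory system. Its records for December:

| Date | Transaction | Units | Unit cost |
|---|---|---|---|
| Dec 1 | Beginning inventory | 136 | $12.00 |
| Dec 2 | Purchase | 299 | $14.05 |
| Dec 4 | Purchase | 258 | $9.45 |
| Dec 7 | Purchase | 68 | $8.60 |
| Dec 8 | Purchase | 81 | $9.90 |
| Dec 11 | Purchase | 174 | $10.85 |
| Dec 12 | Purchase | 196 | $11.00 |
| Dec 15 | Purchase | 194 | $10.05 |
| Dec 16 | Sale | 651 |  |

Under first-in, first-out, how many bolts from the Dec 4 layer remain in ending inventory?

42

Dec 16, 651 sold [FIFO — oldest first]: 136 @ $12.00 + 299 @ $14.05 + 216 @ $9.45 = $7,874.15
Ending inventory: 42 @ $9.45 + 68 @ $8.60 + 81 @ $9.90 + 174 @ $10.85 + 196 @ $11.00 + 194 @ $10.05 = $7,777.20
Check: goods available $15,651.35 = COGS $7,874.15 + ending $7,777.20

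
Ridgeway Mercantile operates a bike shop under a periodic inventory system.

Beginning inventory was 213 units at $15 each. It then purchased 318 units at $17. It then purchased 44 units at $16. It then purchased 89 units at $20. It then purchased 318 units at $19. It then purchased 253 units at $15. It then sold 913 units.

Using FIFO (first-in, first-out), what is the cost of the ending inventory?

Sale 1 (913) [FIFO — oldest first]: 213 @ $15 + 318 @ $17 + 44 @ $16 + 89 @ $20 + 249 @ $19 = $15,816
Ending inventory: 69 @ $19 + 253 @ $15 = $5,106

Ending inventory = $5,106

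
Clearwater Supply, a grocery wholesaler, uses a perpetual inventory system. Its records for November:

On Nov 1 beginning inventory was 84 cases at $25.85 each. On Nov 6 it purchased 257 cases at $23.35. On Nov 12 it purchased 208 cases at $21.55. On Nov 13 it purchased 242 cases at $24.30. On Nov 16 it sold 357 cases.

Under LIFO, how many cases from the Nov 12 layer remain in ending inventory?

93

Nov 16, 357 sold [LIFO — newest first]: 242 @ $24.30 + 115 @ $21.55 = $8,358.85
Ending inventory: 84 @ $25.85 + 257 @ $23.35 + 93 @ $21.55 = $10,176.50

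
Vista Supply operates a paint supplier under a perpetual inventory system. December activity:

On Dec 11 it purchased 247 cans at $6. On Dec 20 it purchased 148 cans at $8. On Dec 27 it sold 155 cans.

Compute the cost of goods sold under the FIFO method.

Dec 27, 155 sold [FIFO — oldest first]: 155 @ $6 = $930
Ending inventory: 92 @ $6 + 148 @ $8 = $1,736
Check: goods available $2,666 = COGS $930 + ending $1,736

COGS = $930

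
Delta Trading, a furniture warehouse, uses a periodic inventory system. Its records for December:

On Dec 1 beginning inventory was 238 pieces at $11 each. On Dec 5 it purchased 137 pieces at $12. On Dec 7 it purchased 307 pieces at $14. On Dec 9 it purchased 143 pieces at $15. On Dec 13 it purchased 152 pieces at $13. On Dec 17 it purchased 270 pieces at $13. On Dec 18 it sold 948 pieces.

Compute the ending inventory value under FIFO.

Dec 18, 948 sold [FIFO — oldest first]: 238 @ $11 + 137 @ $12 + 307 @ $14 + 143 @ $15 + 123 @ $13 = $12,304
Ending inventory: 29 @ $13 + 270 @ $13 = $3,887
Check: goods available $16,191 = COGS $12,304 + ending $3,887

Ending inventory = $3,887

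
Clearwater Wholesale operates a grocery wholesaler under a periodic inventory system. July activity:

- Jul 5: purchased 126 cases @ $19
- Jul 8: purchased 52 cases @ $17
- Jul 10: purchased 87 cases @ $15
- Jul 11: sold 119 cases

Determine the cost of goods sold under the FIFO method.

COGS = $2,261

Jul 11, 119 sold [FIFO — oldest first]: 119 @ $19 = $2,261
Ending inventory: 7 @ $19 + 52 @ $17 + 87 @ $15 = $2,322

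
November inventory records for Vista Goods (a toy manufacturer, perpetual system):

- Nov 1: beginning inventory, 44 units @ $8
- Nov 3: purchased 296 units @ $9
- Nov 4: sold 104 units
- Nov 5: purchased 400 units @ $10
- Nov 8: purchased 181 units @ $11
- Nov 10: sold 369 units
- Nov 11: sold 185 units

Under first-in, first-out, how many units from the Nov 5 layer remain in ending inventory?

82

Nov 4, 104 sold [FIFO — oldest first]: 44 @ $8 + 60 @ $9 = $892
Nov 10, 369 sold [FIFO — oldest first]: 236 @ $9 + 133 @ $10 = $3,454
Nov 11, 185 sold [FIFO — oldest first]: 185 @ $10 = $1,850
Total COGS = $892 + $3,454 + $1,850 = $6,196
Ending inventory: 82 @ $10 + 181 @ $11 = $2,811
Check: goods available $9,007 = COGS $6,196 + ending $2,811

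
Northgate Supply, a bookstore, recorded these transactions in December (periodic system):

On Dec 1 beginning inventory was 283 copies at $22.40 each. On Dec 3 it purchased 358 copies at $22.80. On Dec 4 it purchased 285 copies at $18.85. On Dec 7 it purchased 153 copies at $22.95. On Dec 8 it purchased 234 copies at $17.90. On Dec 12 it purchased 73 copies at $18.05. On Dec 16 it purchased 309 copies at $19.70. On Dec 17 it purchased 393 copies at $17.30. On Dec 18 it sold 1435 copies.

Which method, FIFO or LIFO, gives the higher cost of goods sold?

FIFO COGS: 283 @ $22.40 + 358 @ $22.80 + 285 @ $18.85 + 153 @ $22.95 + 234 @ $17.90 + 73 @ $18.05 + 49 @ $19.70 = $29,856.75
LIFO COGS: 393 @ $17.30 + 309 @ $19.70 + 73 @ $18.05 + 234 @ $17.90 + 153 @ $22.95 + 273 @ $18.85 = $27,049.85

FIFO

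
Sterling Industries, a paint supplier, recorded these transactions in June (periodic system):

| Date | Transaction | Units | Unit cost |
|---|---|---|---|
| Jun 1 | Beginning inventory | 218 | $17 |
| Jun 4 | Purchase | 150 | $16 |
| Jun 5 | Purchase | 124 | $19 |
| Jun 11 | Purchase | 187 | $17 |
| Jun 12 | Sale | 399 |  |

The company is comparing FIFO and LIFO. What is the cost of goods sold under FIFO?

COGS = $6,695

FIFO COGS: 218 @ $17 + 150 @ $16 + 31 @ $19 = $6,695
LIFO COGS: 187 @ $17 + 124 @ $19 + 88 @ $16 = $6,943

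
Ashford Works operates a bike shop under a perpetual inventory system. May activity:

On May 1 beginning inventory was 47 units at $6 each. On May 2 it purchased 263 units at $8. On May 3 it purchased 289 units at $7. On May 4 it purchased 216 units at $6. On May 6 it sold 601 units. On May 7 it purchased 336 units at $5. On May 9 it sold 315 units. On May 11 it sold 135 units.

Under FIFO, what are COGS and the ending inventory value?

May 6, 601 sold [FIFO — oldest first]: 47 @ $6 + 263 @ $8 + 289 @ $7 + 2 @ $6 = $4,421
May 9, 315 sold [FIFO — oldest first]: 214 @ $6 + 101 @ $5 = $1,789
May 11, 135 sold [FIFO — oldest first]: 135 @ $5 = $675
Total COGS = $4,421 + $1,789 + $675 = $6,885
Ending inventory: 100 @ $5 = $500

COGS = $6,885; ending inventory = $500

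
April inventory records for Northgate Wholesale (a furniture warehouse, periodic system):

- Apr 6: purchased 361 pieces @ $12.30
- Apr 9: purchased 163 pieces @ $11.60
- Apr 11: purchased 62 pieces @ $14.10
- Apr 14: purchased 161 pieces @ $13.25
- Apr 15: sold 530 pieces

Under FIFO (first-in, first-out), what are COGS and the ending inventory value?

Apr 15, 530 sold [FIFO — oldest first]: 361 @ $12.30 + 163 @ $11.60 + 6 @ $14.10 = $6,415.70
Ending inventory: 56 @ $14.10 + 161 @ $13.25 = $2,922.85

COGS = $6,415.70; ending inventory = $2,922.85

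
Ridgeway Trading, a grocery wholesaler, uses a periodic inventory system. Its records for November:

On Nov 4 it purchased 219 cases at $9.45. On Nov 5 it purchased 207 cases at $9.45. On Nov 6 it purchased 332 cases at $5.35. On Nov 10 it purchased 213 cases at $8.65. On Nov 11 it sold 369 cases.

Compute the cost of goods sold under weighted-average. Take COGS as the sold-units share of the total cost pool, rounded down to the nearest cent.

COGS = $2,905.01

Nov 11, sell 369: 369/971 × $7,644.35 → $2,905.01
Ending inventory (cost pool remaining) = $4,739.34
Check: goods available $7,644.35 = COGS $2,905.01 + ending $4,739.34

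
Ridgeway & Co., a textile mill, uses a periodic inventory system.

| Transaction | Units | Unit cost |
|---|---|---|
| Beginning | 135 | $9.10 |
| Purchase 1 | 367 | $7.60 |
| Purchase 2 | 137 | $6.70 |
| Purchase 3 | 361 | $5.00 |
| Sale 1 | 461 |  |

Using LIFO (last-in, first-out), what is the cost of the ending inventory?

Sale 1 (461) [LIFO — newest first]: 361 @ $5.00 + 100 @ $6.70 = $2,475.00
Ending inventory: 135 @ $9.10 + 367 @ $7.60 + 37 @ $6.70 = $4,265.60

Ending inventory = $4,265.60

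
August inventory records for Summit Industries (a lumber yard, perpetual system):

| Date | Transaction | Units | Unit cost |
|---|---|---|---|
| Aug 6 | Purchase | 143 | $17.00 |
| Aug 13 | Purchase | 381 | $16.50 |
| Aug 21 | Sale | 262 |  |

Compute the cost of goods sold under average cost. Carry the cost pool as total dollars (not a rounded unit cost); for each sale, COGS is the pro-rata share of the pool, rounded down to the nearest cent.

COGS = $4,358.75

After Aug 6: 143 on hand, pool $2,431.00 (≈ $17.0000 each)
After Aug 13: 524 on hand, pool $8,717.50 (≈ $16.6365 each)
Aug 21, sell 262: 262/524 × $8,717.50 → $4,358.75
Ending inventory (cost pool remaining) = $4,358.75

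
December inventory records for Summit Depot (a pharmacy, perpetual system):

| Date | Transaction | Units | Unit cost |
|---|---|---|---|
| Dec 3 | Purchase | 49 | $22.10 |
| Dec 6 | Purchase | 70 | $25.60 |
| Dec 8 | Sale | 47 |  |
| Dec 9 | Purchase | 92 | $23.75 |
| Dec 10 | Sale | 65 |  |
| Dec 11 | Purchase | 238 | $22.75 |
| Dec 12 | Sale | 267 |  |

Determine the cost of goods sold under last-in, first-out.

COGS = $8,853.90

Dec 8, 47 sold [LIFO — newest first]: 47 @ $25.60 = $1,203.20
Dec 10, 65 sold [LIFO — newest first]: 65 @ $23.75 = $1,543.75
Dec 12, 267 sold [LIFO — newest first]: 238 @ $22.75 + 27 @ $23.75 + 2 @ $25.60 = $6,106.95
Total COGS = $1,203.20 + $1,543.75 + $6,106.95 = $8,853.90
Ending inventory: 49 @ $22.10 + 21 @ $25.60 = $1,620.50
Check: goods available $10,474.40 = COGS $8,853.90 + ending $1,620.50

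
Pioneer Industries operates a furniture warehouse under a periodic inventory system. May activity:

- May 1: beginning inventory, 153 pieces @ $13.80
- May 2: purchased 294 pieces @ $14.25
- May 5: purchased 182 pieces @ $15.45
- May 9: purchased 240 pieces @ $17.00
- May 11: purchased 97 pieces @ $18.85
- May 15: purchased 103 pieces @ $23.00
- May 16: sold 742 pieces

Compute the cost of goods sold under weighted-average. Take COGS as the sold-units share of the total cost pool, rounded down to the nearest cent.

May 16, sell 742: 742/1069 × $17,390.25 → $12,070.68
Ending inventory (cost pool remaining) = $5,319.57

COGS = $12,070.68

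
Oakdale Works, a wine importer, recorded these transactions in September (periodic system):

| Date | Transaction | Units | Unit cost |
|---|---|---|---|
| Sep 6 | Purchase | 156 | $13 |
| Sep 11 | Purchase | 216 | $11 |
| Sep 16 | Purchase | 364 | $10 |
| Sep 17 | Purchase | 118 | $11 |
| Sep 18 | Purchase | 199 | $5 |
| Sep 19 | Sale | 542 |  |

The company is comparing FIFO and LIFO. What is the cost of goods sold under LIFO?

FIFO COGS: 156 @ $13 + 216 @ $11 + 170 @ $10 = $6,104
LIFO COGS: 199 @ $5 + 118 @ $11 + 225 @ $10 = $4,543

COGS = $4,543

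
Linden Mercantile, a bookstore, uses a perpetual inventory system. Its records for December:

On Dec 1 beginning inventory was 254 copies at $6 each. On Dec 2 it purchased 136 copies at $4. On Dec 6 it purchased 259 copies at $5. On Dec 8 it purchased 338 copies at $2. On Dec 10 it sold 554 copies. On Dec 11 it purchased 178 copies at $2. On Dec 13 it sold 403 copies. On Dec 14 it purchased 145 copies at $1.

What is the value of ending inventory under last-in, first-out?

Dec 10, 554 sold [LIFO — newest first]: 338 @ $2 + 216 @ $5 = $1,756
Dec 13, 403 sold [LIFO — newest first]: 178 @ $2 + 43 @ $5 + 136 @ $4 + 46 @ $6 = $1,391
Total COGS = $1,756 + $1,391 = $3,147
Ending inventory: 208 @ $6 + 145 @ $1 = $1,393
Check: goods available $4,540 = COGS $3,147 + ending $1,393

Ending inventory = $1,393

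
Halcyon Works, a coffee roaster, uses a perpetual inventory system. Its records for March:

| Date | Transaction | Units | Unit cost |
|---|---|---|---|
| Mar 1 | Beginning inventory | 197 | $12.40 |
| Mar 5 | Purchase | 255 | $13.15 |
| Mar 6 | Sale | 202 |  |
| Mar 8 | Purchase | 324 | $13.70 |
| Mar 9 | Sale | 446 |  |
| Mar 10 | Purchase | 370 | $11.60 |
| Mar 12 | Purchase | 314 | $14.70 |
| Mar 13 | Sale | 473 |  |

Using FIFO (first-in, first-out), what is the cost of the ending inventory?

Mar 6, 202 sold [FIFO — oldest first]: 197 @ $12.40 + 5 @ $13.15 = $2,508.55
Mar 9, 446 sold [FIFO — oldest first]: 250 @ $13.15 + 196 @ $13.70 = $5,972.70
Mar 13, 473 sold [FIFO — oldest first]: 128 @ $13.70 + 345 @ $11.60 = $5,755.60
Total COGS = $2,508.55 + $5,972.70 + $5,755.60 = $14,236.85
Ending inventory: 25 @ $11.60 + 314 @ $14.70 = $4,905.80
Check: goods available $19,142.65 = COGS $14,236.85 + ending $4,905.80

Ending inventory = $4,905.80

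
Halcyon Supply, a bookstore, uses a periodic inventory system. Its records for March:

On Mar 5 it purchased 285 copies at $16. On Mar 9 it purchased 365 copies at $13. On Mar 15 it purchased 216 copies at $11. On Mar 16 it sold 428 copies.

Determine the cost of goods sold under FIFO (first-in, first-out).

COGS = $6,419

Mar 16, 428 sold [FIFO — oldest first]: 285 @ $16 + 143 @ $13 = $6,419
Ending inventory: 222 @ $13 + 216 @ $11 = $5,262
Check: goods available $11,681 = COGS $6,419 + ending $5,262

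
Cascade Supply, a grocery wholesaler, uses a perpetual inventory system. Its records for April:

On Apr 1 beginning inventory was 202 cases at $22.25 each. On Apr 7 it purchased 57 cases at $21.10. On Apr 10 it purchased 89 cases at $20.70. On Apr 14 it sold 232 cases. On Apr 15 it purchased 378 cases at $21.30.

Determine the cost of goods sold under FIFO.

Apr 14, 232 sold [FIFO — oldest first]: 202 @ $22.25 + 30 @ $21.10 = $5,127.50
Ending inventory: 27 @ $21.10 + 89 @ $20.70 + 378 @ $21.30 = $10,463.40
Check: goods available $15,590.90 = COGS $5,127.50 + ending $10,463.40

COGS = $5,127.50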